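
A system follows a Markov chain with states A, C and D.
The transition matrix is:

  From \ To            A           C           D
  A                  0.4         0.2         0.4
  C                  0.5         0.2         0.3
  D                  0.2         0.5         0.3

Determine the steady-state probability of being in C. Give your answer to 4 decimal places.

Let the stationary distribution be π with π = πP and π_1 + π_2 + π_3 = 1.
π_1 = 0.4·π_1 + 0.5·π_2 + 0.2·π_3
π_2 = 0.2·π_1 + 0.2·π_2 + 0.5·π_3
Solving with the normalization constraint gives π = (0.3628, 0.3009, 0.3363).
So the stationary probability of C is 0.3009.

0.3009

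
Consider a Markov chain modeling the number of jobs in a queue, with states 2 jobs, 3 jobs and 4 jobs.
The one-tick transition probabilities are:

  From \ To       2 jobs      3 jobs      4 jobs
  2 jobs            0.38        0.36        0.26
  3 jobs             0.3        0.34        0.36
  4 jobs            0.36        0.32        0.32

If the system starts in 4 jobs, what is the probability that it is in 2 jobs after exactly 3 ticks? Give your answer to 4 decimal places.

0.3465

Propagate the distribution vector 3 ticks from 4 jobs.
After 0 ticks: (0.0000, 0.0000, 1.0000)
After 1 tick: (0.3600, 0.3200, 0.3200)
After 2 ticks: (0.3480, 0.3408, 0.3112)
After 3 ticks: (0.3465, 0.3407, 0.3128)
P(in 2 jobs after 3 ticks) = 0.3465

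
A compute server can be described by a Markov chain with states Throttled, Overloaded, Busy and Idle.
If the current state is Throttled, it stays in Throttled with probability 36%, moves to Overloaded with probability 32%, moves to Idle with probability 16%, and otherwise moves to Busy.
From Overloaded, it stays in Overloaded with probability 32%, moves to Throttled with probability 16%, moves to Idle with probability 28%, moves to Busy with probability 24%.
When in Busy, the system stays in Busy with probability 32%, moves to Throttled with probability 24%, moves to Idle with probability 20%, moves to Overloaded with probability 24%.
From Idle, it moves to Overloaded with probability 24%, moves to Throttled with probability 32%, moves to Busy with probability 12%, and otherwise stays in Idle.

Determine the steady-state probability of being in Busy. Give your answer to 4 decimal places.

Let the stationary distribution be π with π = πP and π_1 + π_2 + π_3 + π_4 = 1.
π_1 = 0.36·π_1 + 0.16·π_2 + 0.24·π_3 + 0.32·π_4
π_2 = 0.32·π_1 + 0.32·π_2 + 0.24·π_3 + 0.24·π_4
π_3 = 0.16·π_1 + 0.24·π_2 + 0.32·π_3 + 0.12·π_4
Solving with the normalization constraint gives π = (0.2688, 0.2842, 0.2061, 0.2409).
So the stationary probability of Busy is 0.2061.

0.2061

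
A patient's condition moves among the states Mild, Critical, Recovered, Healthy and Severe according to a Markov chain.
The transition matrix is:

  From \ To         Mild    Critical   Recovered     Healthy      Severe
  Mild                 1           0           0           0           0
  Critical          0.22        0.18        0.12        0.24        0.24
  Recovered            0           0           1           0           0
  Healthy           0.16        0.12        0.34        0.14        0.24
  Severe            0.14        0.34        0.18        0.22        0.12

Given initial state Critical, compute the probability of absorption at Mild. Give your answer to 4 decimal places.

0.5135

Let h(s) be the probability of absorption at Mild starting from transient state s. Then h(Mild) = 1 and h(Recovered) = 0. By first-step analysis:
h(Critical) = 0.22·1 + 0.18·h(Critical) + 0.12·0 + 0.24·h(Healthy) + 0.24·h(Severe)
h(Healthy) = 0.16·1 + 0.12·h(Critical) + 0.34·0 + 0.14·h(Healthy) + 0.24·h(Severe)
h(Severe) = 0.14·1 + 0.34·h(Critical) + 0.18·0 + 0.22·h(Healthy) + 0.12·h(Severe)
Solving: h(Critical) = 0.5135, h(Healthy) = 0.3843, h(Severe) = 0.4536.
Starting from Critical, the probability is 0.5135.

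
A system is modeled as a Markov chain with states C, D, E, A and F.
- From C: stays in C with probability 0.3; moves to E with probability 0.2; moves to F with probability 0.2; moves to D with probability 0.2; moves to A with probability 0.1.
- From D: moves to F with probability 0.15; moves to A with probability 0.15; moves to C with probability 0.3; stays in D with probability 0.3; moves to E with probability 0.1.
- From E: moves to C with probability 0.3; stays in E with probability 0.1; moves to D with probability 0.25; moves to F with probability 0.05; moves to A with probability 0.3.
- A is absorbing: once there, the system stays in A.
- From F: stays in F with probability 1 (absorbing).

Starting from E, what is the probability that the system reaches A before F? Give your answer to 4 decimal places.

Let h(s) be the probability of absorption at A starting from transient state s. Then h(A) = 1 and h(F) = 0. By first-step analysis:
h(C) = 0.3·h(C) + 0.2·h(D) + 0.2·h(E) + 0.1·1 + 0.2·0
h(D) = 0.3·h(C) + 0.3·h(D) + 0.1·h(E) + 0.15·1 + 0.15·0
h(E) = 0.3·h(C) + 0.25·h(D) + 0.1·h(E) + 0.3·1 + 0.05·0
Solving: h(C) = 0.4666, h(D) = 0.5041, h(E) = 0.6289.
Starting from E, the probability is 0.6289.

0.6289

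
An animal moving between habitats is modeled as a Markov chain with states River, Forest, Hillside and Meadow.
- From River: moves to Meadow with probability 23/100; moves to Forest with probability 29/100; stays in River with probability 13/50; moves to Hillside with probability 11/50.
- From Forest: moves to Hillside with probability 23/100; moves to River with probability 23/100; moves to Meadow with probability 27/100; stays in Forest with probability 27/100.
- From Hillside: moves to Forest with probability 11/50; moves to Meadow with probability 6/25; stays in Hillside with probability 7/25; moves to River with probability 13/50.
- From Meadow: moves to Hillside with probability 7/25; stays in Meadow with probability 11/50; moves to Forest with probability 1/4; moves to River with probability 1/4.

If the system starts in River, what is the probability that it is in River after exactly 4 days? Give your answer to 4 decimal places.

0.2499

Propagate the distribution vector 4 days from River.
After 0 days: (1.0000, 0.0000, 0.0000, 0.0000)
After 1 day: (0.2600, 0.2900, 0.2200, 0.2300)
After 2 days: (0.2490, 0.2596, 0.2499, 0.2415)
After 3 days: (0.2498, 0.2577, 0.2521, 0.2405)
After 4 days: (0.2499, 0.2576, 0.2521, 0.2404)
P(in River after 4 days) = 0.2499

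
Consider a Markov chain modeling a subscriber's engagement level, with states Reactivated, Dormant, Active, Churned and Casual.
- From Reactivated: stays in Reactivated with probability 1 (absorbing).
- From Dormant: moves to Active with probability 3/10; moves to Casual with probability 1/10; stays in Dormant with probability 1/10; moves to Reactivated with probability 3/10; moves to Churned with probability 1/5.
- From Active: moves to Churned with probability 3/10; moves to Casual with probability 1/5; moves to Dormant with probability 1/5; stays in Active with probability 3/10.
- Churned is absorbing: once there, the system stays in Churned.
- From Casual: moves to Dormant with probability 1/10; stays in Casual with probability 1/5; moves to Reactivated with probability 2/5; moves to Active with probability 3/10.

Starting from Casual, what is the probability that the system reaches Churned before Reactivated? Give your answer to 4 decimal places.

Let h(s) be the probability of absorption at Churned starting from transient state s. Then h(Churned) = 1 and h(Reactivated) = 0. By first-step analysis:
h(Dormant) = 0.3·0 + 0.1·h(Dormant) + 0.3·h(Active) + 0.2·1 + 0.1·h(Casual)
h(Active) = 0.2·h(Dormant) + 0.3·h(Active) + 0.3·1 + 0.2·h(Casual)
h(Casual) = 0.4·0 + 0.1·h(Dormant) + 0.3·h(Active) + 0.2·h(Casual)
Solving: h(Dormant) = 0.4726, h(Active) = 0.6501, h(Casual) = 0.3029.
Starting from Casual, the probability is 0.3029.

0.3029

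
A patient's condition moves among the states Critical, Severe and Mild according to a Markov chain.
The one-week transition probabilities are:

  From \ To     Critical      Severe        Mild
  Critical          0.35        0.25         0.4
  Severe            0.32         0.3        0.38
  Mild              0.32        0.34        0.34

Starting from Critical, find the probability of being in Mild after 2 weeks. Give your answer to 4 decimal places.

0.3710

Sum over the intermediate state after 1 week:
P = P(Critical→Critical)·P(Critical→Mild) + P(Critical→Severe)·P(Severe→Mild) + P(Critical→Mild)·P(Mild→Mild)
  = 0.35×0.4 + 0.25×0.38 + 0.4×0.34
  = 0.1400 + 0.0950 + 0.1360 = 0.3710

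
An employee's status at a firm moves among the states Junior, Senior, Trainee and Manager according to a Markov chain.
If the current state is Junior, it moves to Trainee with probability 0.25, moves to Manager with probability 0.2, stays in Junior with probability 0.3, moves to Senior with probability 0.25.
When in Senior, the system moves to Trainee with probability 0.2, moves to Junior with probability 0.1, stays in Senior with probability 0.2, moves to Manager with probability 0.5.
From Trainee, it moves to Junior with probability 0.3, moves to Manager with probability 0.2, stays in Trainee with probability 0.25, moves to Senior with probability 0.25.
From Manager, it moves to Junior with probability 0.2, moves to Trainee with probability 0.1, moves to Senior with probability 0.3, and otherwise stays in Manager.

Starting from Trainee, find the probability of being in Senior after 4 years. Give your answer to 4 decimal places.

0.2542

Propagate the distribution vector 4 years from Trainee.
After 0 years: (0.0000, 0.0000, 1.0000, 0.0000)
After 1 year: (0.3000, 0.2500, 0.2500, 0.2000)
After 2 years: (0.2300, 0.2475, 0.2075, 0.3150)
After 3 years: (0.2190, 0.2534, 0.1904, 0.3373)
After 4 years: (0.2156, 0.2542, 0.1867, 0.3435)
P(in Senior after 4 years) = 0.2542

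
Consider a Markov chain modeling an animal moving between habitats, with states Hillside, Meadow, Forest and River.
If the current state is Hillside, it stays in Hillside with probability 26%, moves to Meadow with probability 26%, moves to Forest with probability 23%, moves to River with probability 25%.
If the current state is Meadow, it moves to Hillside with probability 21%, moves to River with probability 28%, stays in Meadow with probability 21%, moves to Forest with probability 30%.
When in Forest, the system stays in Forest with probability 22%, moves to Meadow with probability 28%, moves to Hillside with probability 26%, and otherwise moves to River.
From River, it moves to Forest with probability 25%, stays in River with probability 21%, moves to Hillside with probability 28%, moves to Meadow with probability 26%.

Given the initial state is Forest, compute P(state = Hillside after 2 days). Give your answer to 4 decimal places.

0.2508

Propagate the distribution vector 2 days from Forest.
After 0 days: (0.0000, 0.0000, 1.0000, 0.0000)
After 1 day: (0.2600, 0.2800, 0.2200, 0.2400)
After 2 days: (0.2508, 0.2504, 0.2522, 0.2466)
P(in Hillside after 2 days) = 0.2508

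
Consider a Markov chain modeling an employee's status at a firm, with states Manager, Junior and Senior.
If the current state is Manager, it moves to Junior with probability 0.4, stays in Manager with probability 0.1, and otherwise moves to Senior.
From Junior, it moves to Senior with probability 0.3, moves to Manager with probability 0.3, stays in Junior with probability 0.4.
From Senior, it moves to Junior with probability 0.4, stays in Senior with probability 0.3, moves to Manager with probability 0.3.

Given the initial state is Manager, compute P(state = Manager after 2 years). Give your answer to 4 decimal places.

Sum over the intermediate state after 1 year:
P = P(Manager→Manager)·P(Manager→Manager) + P(Manager→Junior)·P(Junior→Manager) + P(Manager→Senior)·P(Senior→Manager)
  = 0.1×0.1 + 0.4×0.3 + 0.5×0.3
  = 0.0100 + 0.1200 + 0.1500 = 0.2800

0.2800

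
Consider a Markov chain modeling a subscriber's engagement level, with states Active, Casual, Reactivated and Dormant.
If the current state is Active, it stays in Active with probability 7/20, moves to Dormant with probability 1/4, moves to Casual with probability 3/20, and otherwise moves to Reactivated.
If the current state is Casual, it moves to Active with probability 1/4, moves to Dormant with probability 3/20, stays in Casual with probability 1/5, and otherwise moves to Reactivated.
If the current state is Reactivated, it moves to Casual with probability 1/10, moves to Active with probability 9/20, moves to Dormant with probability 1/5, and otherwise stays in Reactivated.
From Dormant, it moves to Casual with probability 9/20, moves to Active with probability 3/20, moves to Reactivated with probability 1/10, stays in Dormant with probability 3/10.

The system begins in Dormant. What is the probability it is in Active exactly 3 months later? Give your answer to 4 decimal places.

0.3085

Propagate the distribution vector 3 months from Dormant.
After 0 months: (0.0000, 0.0000, 0.0000, 1.0000)
After 1 month: (0.1500, 0.4500, 0.1000, 0.3000)
After 2 months: (0.2550, 0.2575, 0.2725, 0.2150)
After 3 months: (0.3085, 0.2138, 0.2564, 0.2214)
P(in Active after 3 months) = 0.3085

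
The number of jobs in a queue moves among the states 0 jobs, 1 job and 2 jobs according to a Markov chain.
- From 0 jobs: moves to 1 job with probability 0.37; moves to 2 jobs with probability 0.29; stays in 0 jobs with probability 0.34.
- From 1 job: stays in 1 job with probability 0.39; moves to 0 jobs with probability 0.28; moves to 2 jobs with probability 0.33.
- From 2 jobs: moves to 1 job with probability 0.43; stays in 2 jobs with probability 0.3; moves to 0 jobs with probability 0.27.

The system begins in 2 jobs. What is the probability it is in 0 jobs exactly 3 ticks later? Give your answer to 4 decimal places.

0.2945

Propagate the distribution vector 3 ticks from 2 jobs.
After 0 ticks: (0.0000, 0.0000, 1.0000)
After 1 tick: (0.2700, 0.4300, 0.3000)
After 2 ticks: (0.2932, 0.3966, 0.3102)
After 3 ticks: (0.2945, 0.3965, 0.3090)
P(in 0 jobs after 3 ticks) = 0.2945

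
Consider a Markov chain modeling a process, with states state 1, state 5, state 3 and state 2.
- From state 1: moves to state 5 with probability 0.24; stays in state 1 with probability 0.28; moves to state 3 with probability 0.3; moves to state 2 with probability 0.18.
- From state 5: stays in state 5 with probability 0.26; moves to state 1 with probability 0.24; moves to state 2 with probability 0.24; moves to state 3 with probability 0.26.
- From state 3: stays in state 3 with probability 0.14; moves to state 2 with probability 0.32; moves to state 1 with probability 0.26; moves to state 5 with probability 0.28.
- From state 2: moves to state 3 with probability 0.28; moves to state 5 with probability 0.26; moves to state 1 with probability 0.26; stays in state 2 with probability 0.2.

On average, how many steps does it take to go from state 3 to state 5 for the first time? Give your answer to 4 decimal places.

Let t(s) be the expected number of steps to first reach state 5 from state s, with t(state 5) = 0. Conditioning on the first step:
t(state 1) = 1 + 0.28·t(state 1) + 0.3·t(state 3) + 0.18·t(state 2)
t(state 3) = 1 + 0.26·t(state 1) + 0.14·t(state 3) + 0.32·t(state 2)
t(state 2) = 1 + 0.26·t(state 1) + 0.28·t(state 3) + 0.2·t(state 2)
Solving: t(state 1) = 3.9278, t(state 3) = 3.7831, t(state 2) = 3.8506.
Expected steps from state 3 to state 5: 3.7831.

3.7831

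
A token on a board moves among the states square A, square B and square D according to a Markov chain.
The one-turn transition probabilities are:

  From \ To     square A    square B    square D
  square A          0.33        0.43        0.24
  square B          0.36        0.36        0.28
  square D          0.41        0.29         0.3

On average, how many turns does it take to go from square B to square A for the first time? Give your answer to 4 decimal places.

2.6718

Let t(s) be the expected number of turns to first reach square A from state s, with t(square A) = 0. Conditioning on the first turn:
t(square B) = 1 + 0.36·t(square B) + 0.28·t(square D)
t(square D) = 1 + 0.29·t(square B) + 0.3·t(square D)
Solving: t(square B) = 2.6718, t(square D) = 2.5354.
Expected turns from square B to square A: 2.6718.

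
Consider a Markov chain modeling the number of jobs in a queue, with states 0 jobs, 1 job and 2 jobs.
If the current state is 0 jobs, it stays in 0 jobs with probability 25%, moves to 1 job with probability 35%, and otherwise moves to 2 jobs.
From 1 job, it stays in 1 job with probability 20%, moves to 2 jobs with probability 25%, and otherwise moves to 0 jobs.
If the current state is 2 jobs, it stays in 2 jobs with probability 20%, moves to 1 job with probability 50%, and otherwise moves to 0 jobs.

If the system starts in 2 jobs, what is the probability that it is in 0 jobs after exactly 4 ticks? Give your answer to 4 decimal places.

0.3690

Propagate the distribution vector 4 ticks from 2 jobs.
After 0 ticks: (0.0000, 0.0000, 1.0000)
After 1 tick: (0.3000, 0.5000, 0.2000)
After 2 ticks: (0.4100, 0.3050, 0.2850)
After 3 ticks: (0.3558, 0.3470, 0.2973)
After 4 ticks: (0.3690, 0.3425, 0.2885)
P(in 0 jobs after 4 ticks) = 0.3690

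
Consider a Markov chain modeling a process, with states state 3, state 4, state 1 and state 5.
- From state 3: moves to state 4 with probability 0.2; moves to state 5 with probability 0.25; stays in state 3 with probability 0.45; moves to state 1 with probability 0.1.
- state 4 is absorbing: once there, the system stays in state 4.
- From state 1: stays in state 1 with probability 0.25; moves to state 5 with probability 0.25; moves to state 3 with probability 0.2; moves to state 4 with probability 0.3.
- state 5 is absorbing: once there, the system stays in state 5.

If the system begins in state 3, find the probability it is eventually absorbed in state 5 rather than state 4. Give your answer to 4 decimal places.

Let h(s) be the probability of absorption at state 5 starting from transient state s. Then h(state 5) = 1 and h(state 4) = 0. By first-step analysis:
h(state 3) = 0.45·h(state 3) + 0.2·0 + 0.1·h(state 1) + 0.25·1
h(state 1) = 0.2·h(state 3) + 0.3·0 + 0.25·h(state 1) + 0.25·1
Solving: h(state 3) = 0.5414, h(state 1) = 0.4777.
Starting from state 3, the probability is 0.5414.

0.5414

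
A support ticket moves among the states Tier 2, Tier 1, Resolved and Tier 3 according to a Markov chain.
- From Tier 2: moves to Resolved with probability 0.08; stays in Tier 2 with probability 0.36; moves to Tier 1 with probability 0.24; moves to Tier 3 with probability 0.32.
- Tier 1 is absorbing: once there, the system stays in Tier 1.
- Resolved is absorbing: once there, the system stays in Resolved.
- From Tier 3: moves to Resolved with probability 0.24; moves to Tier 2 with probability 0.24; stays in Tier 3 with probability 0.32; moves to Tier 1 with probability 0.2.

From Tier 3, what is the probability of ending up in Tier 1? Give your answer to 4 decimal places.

Let h(s) be the probability of absorption at Tier 1 starting from transient state s. Then h(Tier 1) = 1 and h(Resolved) = 0. By first-step analysis:
h(Tier 2) = 0.36·h(Tier 2) + 0.24·1 + 0.08·0 + 0.32·h(Tier 3)
h(Tier 3) = 0.24·h(Tier 2) + 0.2·1 + 0.24·0 + 0.32·h(Tier 3)
Solving: h(Tier 2) = 0.6339, h(Tier 3) = 0.5179.
Starting from Tier 3, the probability is 0.5179.

0.5179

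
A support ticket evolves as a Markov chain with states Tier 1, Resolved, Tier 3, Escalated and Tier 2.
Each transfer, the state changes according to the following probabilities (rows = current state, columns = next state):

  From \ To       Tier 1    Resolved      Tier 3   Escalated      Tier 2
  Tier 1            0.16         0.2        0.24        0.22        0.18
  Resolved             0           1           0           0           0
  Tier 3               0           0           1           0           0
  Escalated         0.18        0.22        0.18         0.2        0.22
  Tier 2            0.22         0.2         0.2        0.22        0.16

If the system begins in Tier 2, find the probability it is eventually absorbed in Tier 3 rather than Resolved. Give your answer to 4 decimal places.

Let h(s) be the probability of absorption at Tier 3 starting from transient state s. Then h(Tier 3) = 1 and h(Resolved) = 0. By first-step analysis:
h(Tier 1) = 0.16·h(Tier 1) + 0.2·0 + 0.24·1 + 0.22·h(Escalated) + 0.18·h(Tier 2)
h(Escalated) = 0.18·h(Tier 1) + 0.22·0 + 0.18·1 + 0.2·h(Escalated) + 0.22·h(Tier 2)
h(Tier 2) = 0.22·h(Tier 1) + 0.2·0 + 0.2·1 + 0.22·h(Escalated) + 0.16·h(Tier 2)
Solving: h(Tier 1) = 0.5181, h(Escalated) = 0.4789, h(Tier 2) = 0.4992.
Starting from Tier 2, the probability is 0.4992.

0.4992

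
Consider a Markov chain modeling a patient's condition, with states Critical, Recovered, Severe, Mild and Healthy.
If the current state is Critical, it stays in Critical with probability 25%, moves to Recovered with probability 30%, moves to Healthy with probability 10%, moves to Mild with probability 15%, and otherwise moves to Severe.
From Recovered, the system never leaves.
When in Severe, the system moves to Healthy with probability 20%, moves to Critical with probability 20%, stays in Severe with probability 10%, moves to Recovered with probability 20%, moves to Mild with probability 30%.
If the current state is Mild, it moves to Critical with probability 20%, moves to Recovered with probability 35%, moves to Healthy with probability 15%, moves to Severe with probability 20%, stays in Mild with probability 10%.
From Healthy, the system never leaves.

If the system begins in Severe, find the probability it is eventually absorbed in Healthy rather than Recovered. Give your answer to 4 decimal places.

0.3972

Let h(s) be the probability of absorption at Healthy starting from transient state s. Then h(Healthy) = 1 and h(Recovered) = 0. By first-step analysis:
h(Critical) = 0.25·h(Critical) + 0.3·0 + 0.2·h(Severe) + 0.15·h(Mild) + 0.1·1
h(Severe) = 0.2·h(Critical) + 0.2·0 + 0.1·h(Severe) + 0.3·h(Mild) + 0.2·1
h(Mild) = 0.2·h(Critical) + 0.35·0 + 0.2·h(Severe) + 0.1·h(Mild) + 0.15·1
Solving: h(Critical) = 0.3037, h(Severe) = 0.3972, h(Mild) = 0.3224.
Starting from Severe, the probability is 0.3972.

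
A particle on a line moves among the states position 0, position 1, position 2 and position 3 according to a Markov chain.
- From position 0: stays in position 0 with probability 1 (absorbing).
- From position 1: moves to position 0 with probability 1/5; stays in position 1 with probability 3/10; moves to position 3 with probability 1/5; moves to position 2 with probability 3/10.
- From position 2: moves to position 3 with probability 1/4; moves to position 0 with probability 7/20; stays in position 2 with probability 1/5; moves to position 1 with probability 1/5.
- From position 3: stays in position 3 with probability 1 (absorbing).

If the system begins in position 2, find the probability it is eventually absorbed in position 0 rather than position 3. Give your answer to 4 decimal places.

0.5700

Let h(s) be the probability of absorption at position 0 starting from transient state s. Then h(position 0) = 1 and h(position 3) = 0. By first-step analysis:
h(position 1) = 0.2·1 + 0.3·h(position 1) + 0.3·h(position 2) + 0.2·0
h(position 2) = 0.35·1 + 0.2·h(position 1) + 0.2·h(position 2) + 0.25·0
Solving: h(position 1) = 0.5300, h(position 2) = 0.5700.
Starting from position 2, the probability is 0.5700.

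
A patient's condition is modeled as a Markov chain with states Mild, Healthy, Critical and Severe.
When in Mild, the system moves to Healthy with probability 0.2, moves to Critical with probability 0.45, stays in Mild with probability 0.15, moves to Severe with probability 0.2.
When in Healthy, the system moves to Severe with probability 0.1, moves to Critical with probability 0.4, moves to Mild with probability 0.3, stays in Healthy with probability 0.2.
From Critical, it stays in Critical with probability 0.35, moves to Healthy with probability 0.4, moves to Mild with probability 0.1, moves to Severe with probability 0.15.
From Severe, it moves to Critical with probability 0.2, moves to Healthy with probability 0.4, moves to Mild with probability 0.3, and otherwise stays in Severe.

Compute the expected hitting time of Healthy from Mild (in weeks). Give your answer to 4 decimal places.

3.2541

Let t(s) be the expected number of weeks to first reach Healthy from state s, with t(Healthy) = 0. Conditioning on the first week:
t(Mild) = 1 + 0.15·t(Mild) + 0.45·t(Critical) + 0.2·t(Severe)
t(Critical) = 1 + 0.1·t(Mild) + 0.35·t(Critical) + 0.15·t(Severe)
t(Severe) = 1 + 0.3·t(Mild) + 0.2·t(Critical) + 0.1·t(Severe)
Solving: t(Mild) = 3.2541, t(Critical) = 2.6834, t(Severe) = 2.7921.
Expected weeks from Mild to Healthy: 3.2541.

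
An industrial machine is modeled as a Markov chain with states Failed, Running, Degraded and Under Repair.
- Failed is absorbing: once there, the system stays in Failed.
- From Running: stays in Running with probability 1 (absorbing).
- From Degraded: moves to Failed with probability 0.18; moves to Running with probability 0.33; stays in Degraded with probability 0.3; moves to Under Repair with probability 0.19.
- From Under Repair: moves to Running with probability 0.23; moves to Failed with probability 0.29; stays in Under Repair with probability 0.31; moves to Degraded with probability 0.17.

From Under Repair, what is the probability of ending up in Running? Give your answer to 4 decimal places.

0.4817

Let h(s) be the probability of absorption at Running starting from transient state s. Then h(Running) = 1 and h(Failed) = 0. By first-step analysis:
h(Degraded) = 0.18·0 + 0.33·1 + 0.3·h(Degraded) + 0.19·h(Under Repair)
h(Under Repair) = 0.29·0 + 0.23·1 + 0.17·h(Degraded) + 0.31·h(Under Repair)
Solving: h(Degraded) = 0.6022, h(Under Repair) = 0.4817.
Starting from Under Repair, the probability is 0.4817.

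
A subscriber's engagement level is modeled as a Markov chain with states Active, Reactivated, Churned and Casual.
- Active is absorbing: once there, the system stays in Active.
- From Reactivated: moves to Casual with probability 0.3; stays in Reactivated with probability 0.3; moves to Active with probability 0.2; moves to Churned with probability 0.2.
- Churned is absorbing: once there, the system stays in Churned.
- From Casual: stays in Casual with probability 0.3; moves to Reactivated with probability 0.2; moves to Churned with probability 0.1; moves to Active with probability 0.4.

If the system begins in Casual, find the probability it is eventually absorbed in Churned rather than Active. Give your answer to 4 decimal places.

Let h(s) be the probability of absorption at Churned starting from transient state s. Then h(Churned) = 1 and h(Active) = 0. By first-step analysis:
h(Reactivated) = 0.2·0 + 0.3·h(Reactivated) + 0.2·1 + 0.3·h(Casual)
h(Casual) = 0.4·0 + 0.2·h(Reactivated) + 0.1·1 + 0.3·h(Casual)
Solving: h(Reactivated) = 0.3953, h(Casual) = 0.2558.
Starting from Casual, the probability is 0.2558.

0.2558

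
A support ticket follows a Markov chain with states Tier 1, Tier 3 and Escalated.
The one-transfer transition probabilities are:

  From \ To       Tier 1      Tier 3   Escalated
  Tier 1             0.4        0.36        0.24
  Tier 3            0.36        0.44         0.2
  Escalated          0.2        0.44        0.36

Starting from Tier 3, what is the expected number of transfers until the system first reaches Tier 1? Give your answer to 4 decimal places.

3.1065

Let t(s) be the expected number of transfers to first reach Tier 1 from state s, with t(Tier 1) = 0. Conditioning on the first transfer:
t(Tier 3) = 1 + 0.44·t(Tier 3) + 0.2·t(Escalated)
t(Escalated) = 1 + 0.44·t(Tier 3) + 0.36·t(Escalated)
Solving: t(Tier 3) = 3.1065, t(Escalated) = 3.6982.
Expected transfers from Tier 3 to Tier 1: 3.1065.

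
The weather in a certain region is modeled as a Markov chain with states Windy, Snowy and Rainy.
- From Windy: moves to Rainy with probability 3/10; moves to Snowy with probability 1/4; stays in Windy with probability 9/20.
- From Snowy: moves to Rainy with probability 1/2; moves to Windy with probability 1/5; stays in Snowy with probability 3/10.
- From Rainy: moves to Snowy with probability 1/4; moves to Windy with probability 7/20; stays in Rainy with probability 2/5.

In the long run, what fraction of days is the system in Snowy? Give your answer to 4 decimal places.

Let the stationary distribution be π with π = πP and π_1 + π_2 + π_3 = 1.
π_1 = 0.45·π_1 + 0.2·π_2 + 0.35·π_3
π_2 = 0.25·π_1 + 0.3·π_2 + 0.25·π_3
Solving with the normalization constraint gives π = (0.3450, 0.2632, 0.3918).
So the stationary probability of Snowy is 0.2632.

0.2632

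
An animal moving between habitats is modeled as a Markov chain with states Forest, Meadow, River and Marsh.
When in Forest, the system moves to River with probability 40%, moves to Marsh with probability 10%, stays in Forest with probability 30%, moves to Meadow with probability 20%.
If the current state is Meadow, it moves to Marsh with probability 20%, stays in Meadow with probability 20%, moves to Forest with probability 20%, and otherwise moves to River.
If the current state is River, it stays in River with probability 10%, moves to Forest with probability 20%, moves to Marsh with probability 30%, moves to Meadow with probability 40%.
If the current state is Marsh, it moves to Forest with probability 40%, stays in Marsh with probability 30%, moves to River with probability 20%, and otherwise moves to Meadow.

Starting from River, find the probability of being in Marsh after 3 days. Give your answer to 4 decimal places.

0.2250

Propagate the distribution vector 3 days from River.
After 0 days: (0.0000, 0.0000, 1.0000, 0.0000)
After 1 day: (0.2000, 0.4000, 0.1000, 0.3000)
After 2 days: (0.2800, 0.1900, 0.3100, 0.2200)
After 3 days: (0.2720, 0.2400, 0.2630, 0.2250)
P(in Marsh after 3 days) = 0.2250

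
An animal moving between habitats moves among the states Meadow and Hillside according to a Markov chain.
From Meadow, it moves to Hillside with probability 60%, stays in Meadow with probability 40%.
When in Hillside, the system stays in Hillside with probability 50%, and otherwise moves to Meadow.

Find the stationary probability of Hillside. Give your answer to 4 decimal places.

0.5455

Let the stationary distribution be π with π = πP and π_1 + π_2 = 1.
π_1 = 0.4·π_1 + 0.5·π_2
Solving with the normalization constraint gives π = (0.4545, 0.5455).
So the stationary probability of Hillside is 0.5455.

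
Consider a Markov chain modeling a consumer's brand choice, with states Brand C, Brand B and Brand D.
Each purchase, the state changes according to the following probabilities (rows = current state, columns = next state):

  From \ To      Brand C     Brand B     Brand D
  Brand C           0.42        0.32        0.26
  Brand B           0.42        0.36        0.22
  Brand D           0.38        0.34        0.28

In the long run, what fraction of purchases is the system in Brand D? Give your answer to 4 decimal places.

Let the stationary distribution be π with π = πP and π_1 + π_2 + π_3 = 1.
π_1 = 0.42·π_1 + 0.42·π_2 + 0.38·π_3
π_2 = 0.32·π_1 + 0.36·π_2 + 0.34·π_3
Solving with the normalization constraint gives π = (0.4099, 0.3386, 0.2515).
So the stationary probability of Brand D is 0.2515.

0.2515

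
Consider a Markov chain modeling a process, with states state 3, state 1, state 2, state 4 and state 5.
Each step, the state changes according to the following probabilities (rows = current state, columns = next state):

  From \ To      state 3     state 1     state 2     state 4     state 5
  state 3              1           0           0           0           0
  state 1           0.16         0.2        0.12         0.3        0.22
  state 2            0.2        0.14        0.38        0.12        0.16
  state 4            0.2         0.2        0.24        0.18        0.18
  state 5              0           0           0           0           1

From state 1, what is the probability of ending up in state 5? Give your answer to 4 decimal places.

0.5281

Let h(s) be the probability of absorption at state 5 starting from transient state s. Then h(state 5) = 1 and h(state 3) = 0. By first-step analysis:
h(state 1) = 0.16·0 + 0.2·h(state 1) + 0.12·h(state 2) + 0.3·h(state 4) + 0.22·1
h(state 2) = 0.2·0 + 0.14·h(state 1) + 0.38·h(state 2) + 0.12·h(state 4) + 0.16·1
h(state 4) = 0.2·0 + 0.2·h(state 1) + 0.24·h(state 2) + 0.18·h(state 4) + 0.18·1
Solving: h(state 1) = 0.5281, h(state 2) = 0.4714, h(state 4) = 0.4863.
Starting from state 1, the probability is 0.5281.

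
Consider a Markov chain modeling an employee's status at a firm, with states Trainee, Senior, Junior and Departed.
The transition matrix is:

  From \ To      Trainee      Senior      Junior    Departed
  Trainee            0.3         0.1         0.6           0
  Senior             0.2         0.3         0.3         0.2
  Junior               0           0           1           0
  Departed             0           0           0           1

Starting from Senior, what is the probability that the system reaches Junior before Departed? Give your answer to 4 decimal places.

Let h(s) be the probability of absorption at Junior starting from transient state s. Then h(Junior) = 1 and h(Departed) = 0. By first-step analysis:
h(Trainee) = 0.3·h(Trainee) + 0.1·h(Senior) + 0.6·1
h(Senior) = 0.2·h(Trainee) + 0.3·h(Senior) + 0.3·1 + 0.2·0
Solving: h(Trainee) = 0.9574, h(Senior) = 0.7021.
Starting from Senior, the probability is 0.7021.

0.7021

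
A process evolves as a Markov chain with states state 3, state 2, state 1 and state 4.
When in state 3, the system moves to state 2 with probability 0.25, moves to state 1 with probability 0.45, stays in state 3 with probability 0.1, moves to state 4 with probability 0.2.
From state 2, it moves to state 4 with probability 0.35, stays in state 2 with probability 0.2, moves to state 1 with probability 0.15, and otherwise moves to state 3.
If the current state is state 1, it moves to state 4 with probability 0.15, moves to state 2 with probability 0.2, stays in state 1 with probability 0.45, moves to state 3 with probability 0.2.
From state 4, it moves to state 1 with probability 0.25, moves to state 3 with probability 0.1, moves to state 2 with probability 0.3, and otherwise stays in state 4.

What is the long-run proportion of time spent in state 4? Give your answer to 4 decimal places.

Let the stationary distribution be π with π = πP and π_1 + π_2 + π_3 + π_4 = 1.
π_1 = 0.1·π_1 + 0.3·π_2 + 0.2·π_3 + 0.1·π_4
π_2 = 0.25·π_1 + 0.2·π_2 + 0.2·π_3 + 0.3·π_4
π_3 = 0.45·π_1 + 0.15·π_2 + 0.45·π_3 + 0.25·π_4
Solving with the normalization constraint gives π = (0.1798, 0.2347, 0.3281, 0.2574).
So the stationary probability of state 4 is 0.2574.

0.2574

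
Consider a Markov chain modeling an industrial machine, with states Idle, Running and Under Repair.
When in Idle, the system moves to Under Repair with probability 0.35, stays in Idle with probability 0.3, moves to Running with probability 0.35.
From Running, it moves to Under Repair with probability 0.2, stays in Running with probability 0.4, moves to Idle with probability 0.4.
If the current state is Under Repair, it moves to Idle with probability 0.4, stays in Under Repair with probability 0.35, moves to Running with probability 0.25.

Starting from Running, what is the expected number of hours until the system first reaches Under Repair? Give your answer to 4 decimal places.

Let t(s) be the expected number of hours to first reach Under Repair from state s, with t(Under Repair) = 0. Conditioning on the first hour:
t(Idle) = 1 + 0.3·t(Idle) + 0.35·t(Running)
t(Running) = 1 + 0.4·t(Idle) + 0.4·t(Running)
Solving: t(Idle) = 3.3929, t(Running) = 3.9286.
Expected hours from Running to Under Repair: 3.9286.

3.9286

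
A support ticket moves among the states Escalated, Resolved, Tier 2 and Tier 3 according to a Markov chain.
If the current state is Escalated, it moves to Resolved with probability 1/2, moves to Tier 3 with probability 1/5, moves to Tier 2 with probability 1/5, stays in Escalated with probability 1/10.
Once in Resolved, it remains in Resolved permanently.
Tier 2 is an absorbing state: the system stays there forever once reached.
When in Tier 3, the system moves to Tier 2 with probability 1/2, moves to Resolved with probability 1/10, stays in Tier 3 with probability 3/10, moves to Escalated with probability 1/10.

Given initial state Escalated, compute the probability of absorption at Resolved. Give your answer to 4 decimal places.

0.6066

Let h(s) be the probability of absorption at Resolved starting from transient state s. Then h(Resolved) = 1 and h(Tier 2) = 0. By first-step analysis:
h(Escalated) = 0.1·h(Escalated) + 0.5·1 + 0.2·0 + 0.2·h(Tier 3)
h(Tier 3) = 0.1·h(Escalated) + 0.1·1 + 0.5·0 + 0.3·h(Tier 3)
Solving: h(Escalated) = 0.6066, h(Tier 3) = 0.2295.
Starting from Escalated, the probability is 0.6066.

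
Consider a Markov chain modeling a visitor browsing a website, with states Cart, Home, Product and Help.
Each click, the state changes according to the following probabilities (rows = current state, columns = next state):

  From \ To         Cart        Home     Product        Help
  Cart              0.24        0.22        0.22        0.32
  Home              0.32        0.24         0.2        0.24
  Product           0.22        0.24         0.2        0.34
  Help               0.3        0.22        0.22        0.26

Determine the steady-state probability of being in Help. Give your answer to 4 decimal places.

0.2886

Let the stationary distribution be π with π = πP and π_1 + π_2 + π_3 + π_4 = 1.
π_1 = 0.24·π_1 + 0.32·π_2 + 0.22·π_3 + 0.3·π_4
π_2 = 0.22·π_1 + 0.24·π_2 + 0.24·π_3 + 0.22·π_4
π_3 = 0.22·π_1 + 0.2·π_2 + 0.2·π_3 + 0.22·π_4
Solving with the normalization constraint gives π = (0.2714, 0.2288, 0.2112, 0.2886).
So the stationary probability of Help is 0.2886.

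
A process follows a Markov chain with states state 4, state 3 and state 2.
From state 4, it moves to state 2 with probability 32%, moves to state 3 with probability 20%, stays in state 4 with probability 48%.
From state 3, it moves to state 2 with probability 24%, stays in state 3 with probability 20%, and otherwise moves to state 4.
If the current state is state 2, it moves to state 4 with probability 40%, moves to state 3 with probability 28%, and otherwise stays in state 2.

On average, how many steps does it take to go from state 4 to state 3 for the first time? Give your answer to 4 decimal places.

Let t(s) be the expected number of steps to first reach state 3 from state s, with t(state 3) = 0. Conditioning on the first step:
t(state 4) = 1 + 0.48·t(state 4) + 0.32·t(state 2)
t(state 2) = 1 + 0.4·t(state 4) + 0.32·t(state 2)
Solving: t(state 4) = 4.4326, t(state 2) = 4.0780.
Expected steps from state 4 to state 3: 4.4326.

4.4326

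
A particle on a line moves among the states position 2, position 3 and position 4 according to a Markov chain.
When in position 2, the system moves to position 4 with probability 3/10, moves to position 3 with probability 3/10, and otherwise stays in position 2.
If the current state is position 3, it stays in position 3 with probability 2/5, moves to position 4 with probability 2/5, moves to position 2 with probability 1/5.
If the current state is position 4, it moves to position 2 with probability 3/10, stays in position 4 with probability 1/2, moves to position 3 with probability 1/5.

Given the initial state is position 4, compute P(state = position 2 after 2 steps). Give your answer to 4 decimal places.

Sum over the intermediate state after 1 step:
P = P(position 4→position 2)·P(position 2→position 2) + P(position 4→position 3)·P(position 3→position 2) + P(position 4→position 4)·P(position 4→position 2)
  = 0.3×0.4 + 0.2×0.2 + 0.5×0.3
  = 0.1200 + 0.0400 + 0.1500 = 0.3100

0.3100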